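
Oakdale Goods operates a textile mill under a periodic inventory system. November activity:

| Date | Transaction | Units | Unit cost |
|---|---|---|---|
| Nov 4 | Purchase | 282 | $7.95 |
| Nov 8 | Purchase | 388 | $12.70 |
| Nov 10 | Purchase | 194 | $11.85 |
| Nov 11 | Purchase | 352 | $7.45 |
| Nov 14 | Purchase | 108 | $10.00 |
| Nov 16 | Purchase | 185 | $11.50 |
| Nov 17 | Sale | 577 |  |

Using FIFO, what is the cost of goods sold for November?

Nov 17, 577 sold [FIFO — oldest first]: 282 @ $7.95 + 295 @ $12.70 = $5,988.40
Ending inventory: 93 @ $12.70 + 194 @ $11.85 + 352 @ $7.45 + 108 @ $10.00 + 185 @ $11.50 = $9,309.90

COGS = $5,988.40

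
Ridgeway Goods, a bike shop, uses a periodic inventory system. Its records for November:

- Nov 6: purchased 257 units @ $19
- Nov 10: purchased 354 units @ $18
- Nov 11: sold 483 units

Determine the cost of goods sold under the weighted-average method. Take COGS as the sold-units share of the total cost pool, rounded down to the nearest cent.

COGS = $8,897.16

Nov 11, sell 483: 483/611 × $11,255.00 → $8,897.16
Ending inventory (cost pool remaining) = $2,357.84
Check: goods available $11,255.00 = COGS $8,897.16 + ending $2,357.84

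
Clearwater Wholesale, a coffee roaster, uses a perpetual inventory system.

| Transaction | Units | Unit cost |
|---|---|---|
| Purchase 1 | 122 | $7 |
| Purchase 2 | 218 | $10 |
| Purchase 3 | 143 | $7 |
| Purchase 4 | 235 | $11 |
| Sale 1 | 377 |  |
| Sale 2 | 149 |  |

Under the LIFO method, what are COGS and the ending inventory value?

COGS = $5,066; ending inventory = $1,554

Sale 1 (377) [LIFO — newest first]: 235 @ $11 + 142 @ $7 = $3,579
Sale 2 (149) [LIFO — newest first]: 1 @ $7 + 148 @ $10 = $1,487
Total COGS = $3,579 + $1,487 = $5,066
Ending inventory: 122 @ $7 + 70 @ $10 = $1,554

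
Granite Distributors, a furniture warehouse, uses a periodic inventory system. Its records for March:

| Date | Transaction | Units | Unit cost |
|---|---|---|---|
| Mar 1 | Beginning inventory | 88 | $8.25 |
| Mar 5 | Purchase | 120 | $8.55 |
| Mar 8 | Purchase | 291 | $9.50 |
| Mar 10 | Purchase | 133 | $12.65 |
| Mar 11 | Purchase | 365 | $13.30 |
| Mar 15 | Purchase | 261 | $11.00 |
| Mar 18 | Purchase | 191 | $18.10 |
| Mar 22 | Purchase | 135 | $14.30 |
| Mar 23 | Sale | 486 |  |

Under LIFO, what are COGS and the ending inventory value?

COGS = $7,147.60; ending inventory = $12,164.45

Mar 23, 486 sold [LIFO — newest first]: 135 @ $14.30 + 191 @ $18.10 + 160 @ $11.00 = $7,147.60
Ending inventory: 88 @ $8.25 + 120 @ $8.55 + 291 @ $9.50 + 133 @ $12.65 + 365 @ $13.30 + 101 @ $11.00 = $12,164.45
Check: goods available $19,312.05 = COGS $7,147.60 + ending $12,164.45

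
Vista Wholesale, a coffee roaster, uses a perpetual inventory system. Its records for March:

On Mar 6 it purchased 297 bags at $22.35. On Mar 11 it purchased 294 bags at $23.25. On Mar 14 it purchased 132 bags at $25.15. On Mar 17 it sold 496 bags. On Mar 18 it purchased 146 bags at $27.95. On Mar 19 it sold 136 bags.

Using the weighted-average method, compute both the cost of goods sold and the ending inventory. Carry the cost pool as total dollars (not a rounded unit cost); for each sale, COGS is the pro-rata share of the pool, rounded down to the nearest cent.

After Mar 6: 297 on hand, pool $6,637.95 (≈ $22.3500 each)
After Mar 11: 591 on hand, pool $13,473.45 (≈ $22.7977 each)
After Mar 14: 723 on hand, pool $16,793.25 (≈ $23.2272 each)
Mar 17, sell 496: 496/723 × $16,793.25 → $11,520.68
After Mar 18: 373 on hand, pool $9,353.27 (≈ $25.0758 each)
Mar 19, sell 136: 136/373 × $9,353.27 → $3,410.30
Total COGS = $11,520.68 + $3,410.30 = $14,930.98
Ending inventory (cost pool remaining) = $5,942.97

COGS = $14,930.98; ending inventory = $5,942.97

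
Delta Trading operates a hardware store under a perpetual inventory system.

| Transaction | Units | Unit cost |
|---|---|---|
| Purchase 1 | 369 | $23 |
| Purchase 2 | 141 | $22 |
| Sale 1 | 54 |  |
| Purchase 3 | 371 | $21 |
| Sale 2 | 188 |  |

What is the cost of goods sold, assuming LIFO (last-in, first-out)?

Sale 1 (54) [LIFO — newest first]: 54 @ $22 = $1,188
Sale 2 (188) [LIFO — newest first]: 188 @ $21 = $3,948
Total COGS = $1,188 + $3,948 = $5,136
Ending inventory: 369 @ $23 + 87 @ $22 + 183 @ $21 = $14,244

COGS = $5,136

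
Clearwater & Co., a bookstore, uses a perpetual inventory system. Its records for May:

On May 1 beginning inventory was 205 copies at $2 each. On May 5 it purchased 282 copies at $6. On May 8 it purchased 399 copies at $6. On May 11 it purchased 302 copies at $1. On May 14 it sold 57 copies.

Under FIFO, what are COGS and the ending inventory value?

COGS = $114; ending inventory = $4,684

May 14, 57 sold [FIFO — oldest first]: 57 @ $2 = $114
Ending inventory: 148 @ $2 + 282 @ $6 + 399 @ $6 + 302 @ $1 = $4,684
Check: goods available $4,798 = COGS $114 + ending $4,684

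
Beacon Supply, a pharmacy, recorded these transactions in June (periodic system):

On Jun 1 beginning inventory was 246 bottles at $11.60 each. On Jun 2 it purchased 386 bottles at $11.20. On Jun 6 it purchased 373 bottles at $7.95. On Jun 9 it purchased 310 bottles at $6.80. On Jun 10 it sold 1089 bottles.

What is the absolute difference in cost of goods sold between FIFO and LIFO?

$1,084.80

FIFO COGS: 246 @ $11.60 + 386 @ $11.20 + 373 @ $7.95 + 84 @ $6.80 = $10,713.35
LIFO COGS: 310 @ $6.80 + 373 @ $7.95 + 386 @ $11.20 + 20 @ $11.60 = $9,628.55
Difference = |$10,713.35 − $9,628.55| = $1,084.80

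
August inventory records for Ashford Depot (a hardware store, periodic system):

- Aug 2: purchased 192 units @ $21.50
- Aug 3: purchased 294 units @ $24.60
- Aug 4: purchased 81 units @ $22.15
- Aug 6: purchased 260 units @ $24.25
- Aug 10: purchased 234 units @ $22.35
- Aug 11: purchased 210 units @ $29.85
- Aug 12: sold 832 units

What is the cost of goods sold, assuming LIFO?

COGS = $20,753.75

Aug 12, 832 sold [LIFO — newest first]: 210 @ $29.85 + 234 @ $22.35 + 260 @ $24.25 + 81 @ $22.15 + 47 @ $24.60 = $20,753.75
Ending inventory: 192 @ $21.50 + 247 @ $24.60 = $10,204.20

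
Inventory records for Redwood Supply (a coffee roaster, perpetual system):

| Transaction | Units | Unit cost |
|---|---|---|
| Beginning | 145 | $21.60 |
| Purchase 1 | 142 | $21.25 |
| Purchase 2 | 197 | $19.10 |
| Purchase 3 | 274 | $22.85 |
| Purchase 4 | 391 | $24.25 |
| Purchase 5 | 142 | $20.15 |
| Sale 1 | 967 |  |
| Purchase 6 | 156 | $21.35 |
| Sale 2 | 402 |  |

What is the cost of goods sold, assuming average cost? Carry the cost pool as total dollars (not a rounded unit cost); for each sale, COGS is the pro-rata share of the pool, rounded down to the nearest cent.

After Beginning: 145 on hand, pool $3,132.00 (≈ $21.6000 each)
After Purchase 1: 287 on hand, pool $6,149.50 (≈ $21.4268 each)
After Purchase 2: 484 on hand, pool $9,912.20 (≈ $20.4798 each)
After Purchase 3: 758 on hand, pool $16,173.10 (≈ $21.3365 each)
After Purchase 4: 1149 on hand, pool $25,654.85 (≈ $22.3280 each)
After Purchase 5: 1291 on hand, pool $28,516.15 (≈ $22.0884 each)
Sale 1, sell 967: 967/1291 × $28,516.15 → $21,359.50
After Purchase 6: 480 on hand, pool $10,487.25 (≈ $21.8484 each)
Sale 2, sell 402: 402/480 × $10,487.25 → $8,783.07
Total COGS = $21,359.50 + $8,783.07 = $30,142.57
Ending inventory (cost pool remaining) = $1,704.18

COGS = $30,142.57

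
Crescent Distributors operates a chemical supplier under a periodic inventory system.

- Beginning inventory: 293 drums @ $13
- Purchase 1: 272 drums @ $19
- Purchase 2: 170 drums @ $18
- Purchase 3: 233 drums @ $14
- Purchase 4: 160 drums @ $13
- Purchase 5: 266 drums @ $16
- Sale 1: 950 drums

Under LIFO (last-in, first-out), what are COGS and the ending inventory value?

Sale 1 (950) [LIFO — newest first]: 266 @ $16 + 160 @ $13 + 233 @ $14 + 170 @ $18 + 121 @ $19 = $14,957
Ending inventory: 293 @ $13 + 151 @ $19 = $6,678

COGS = $14,957; ending inventory = $6,678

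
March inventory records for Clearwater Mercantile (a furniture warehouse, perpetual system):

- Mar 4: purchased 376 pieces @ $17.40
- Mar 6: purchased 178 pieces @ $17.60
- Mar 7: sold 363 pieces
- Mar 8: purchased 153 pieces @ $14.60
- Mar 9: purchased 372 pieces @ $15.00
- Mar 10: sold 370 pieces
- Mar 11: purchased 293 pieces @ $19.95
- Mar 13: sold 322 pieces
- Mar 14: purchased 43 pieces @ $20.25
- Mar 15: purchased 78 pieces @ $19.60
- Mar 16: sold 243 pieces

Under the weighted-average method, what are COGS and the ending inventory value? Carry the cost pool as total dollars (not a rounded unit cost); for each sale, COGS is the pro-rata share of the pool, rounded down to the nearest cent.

After Mar 4: 376 on hand, pool $6,542.40 (≈ $17.4000 each)
After Mar 6: 554 on hand, pool $9,675.20 (≈ $17.4643 each)
Mar 7, sell 363: 363/554 × $9,675.20 → $6,339.52
After Mar 8: 344 on hand, pool $5,569.48 (≈ $16.1903 each)
After Mar 9: 716 on hand, pool $11,149.48 (≈ $15.5719 each)
Mar 10, sell 370: 370/716 × $11,149.48 → $5,761.60
After Mar 11: 639 on hand, pool $11,233.23 (≈ $17.5794 each)
Mar 13, sell 322: 322/639 × $11,233.23 → $5,660.56
After Mar 14: 360 on hand, pool $6,443.42 (≈ $17.8984 each)
After Mar 15: 438 on hand, pool $7,972.22 (≈ $18.2014 each)
Mar 16, sell 243: 243/438 × $7,972.22 → $4,422.94
Total COGS = $6,339.52 + $5,761.60 + $5,660.56 + $4,422.94 = $22,184.62
Ending inventory (cost pool remaining) = $3,549.28
Check: goods available $25,733.90 = COGS $22,184.62 + ending $3,549.28

COGS = $22,184.62; ending inventory = $3,549.28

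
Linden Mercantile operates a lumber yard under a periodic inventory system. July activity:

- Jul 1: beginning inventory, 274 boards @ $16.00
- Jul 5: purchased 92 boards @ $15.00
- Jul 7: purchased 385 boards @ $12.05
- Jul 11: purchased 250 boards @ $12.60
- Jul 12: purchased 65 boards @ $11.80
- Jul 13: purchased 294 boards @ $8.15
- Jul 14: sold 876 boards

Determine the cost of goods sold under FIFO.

COGS = $11,978.25

Jul 14, 876 sold [FIFO — oldest first]: 274 @ $16.00 + 92 @ $15.00 + 385 @ $12.05 + 125 @ $12.60 = $11,978.25
Ending inventory: 125 @ $12.60 + 65 @ $11.80 + 294 @ $8.15 = $4,738.10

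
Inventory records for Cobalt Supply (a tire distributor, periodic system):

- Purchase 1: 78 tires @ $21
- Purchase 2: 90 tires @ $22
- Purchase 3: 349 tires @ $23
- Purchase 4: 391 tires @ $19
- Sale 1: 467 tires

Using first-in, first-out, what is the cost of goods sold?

Sale 1 (467) [FIFO — oldest first]: 78 @ $21 + 90 @ $22 + 299 @ $23 = $10,495
Ending inventory: 50 @ $23 + 391 @ $19 = $8,579

COGS = $10,495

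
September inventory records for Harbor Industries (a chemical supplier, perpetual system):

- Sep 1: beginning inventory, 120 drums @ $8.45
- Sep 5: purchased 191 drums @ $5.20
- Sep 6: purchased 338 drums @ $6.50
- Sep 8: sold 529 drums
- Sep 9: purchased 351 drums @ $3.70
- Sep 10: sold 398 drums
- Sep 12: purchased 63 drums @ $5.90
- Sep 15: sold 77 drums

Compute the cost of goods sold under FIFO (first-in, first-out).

COGS = $5,526.50

Sep 8, 529 sold [FIFO — oldest first]: 120 @ $8.45 + 191 @ $5.20 + 218 @ $6.50 = $3,424.20
Sep 10, 398 sold [FIFO — oldest first]: 120 @ $6.50 + 278 @ $3.70 = $1,808.60
Sep 15, 77 sold [FIFO — oldest first]: 73 @ $3.70 + 4 @ $5.90 = $293.70
Total COGS = $3,424.20 + $1,808.60 + $293.70 = $5,526.50
Ending inventory: 59 @ $5.90 = $348.10
Check: goods available $5,874.60 = COGS $5,526.50 + ending $348.10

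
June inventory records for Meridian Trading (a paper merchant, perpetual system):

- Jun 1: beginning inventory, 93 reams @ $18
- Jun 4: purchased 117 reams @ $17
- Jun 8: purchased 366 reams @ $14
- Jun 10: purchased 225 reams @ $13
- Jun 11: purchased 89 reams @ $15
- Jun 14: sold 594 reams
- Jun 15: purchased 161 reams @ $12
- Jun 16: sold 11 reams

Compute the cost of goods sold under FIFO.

COGS = $9,164

Jun 14, 594 sold [FIFO — oldest first]: 93 @ $18 + 117 @ $17 + 366 @ $14 + 18 @ $13 = $9,021
Jun 16, 11 sold [FIFO — oldest first]: 11 @ $13 = $143
Total COGS = $9,021 + $143 = $9,164
Ending inventory: 196 @ $13 + 89 @ $15 + 161 @ $12 = $5,815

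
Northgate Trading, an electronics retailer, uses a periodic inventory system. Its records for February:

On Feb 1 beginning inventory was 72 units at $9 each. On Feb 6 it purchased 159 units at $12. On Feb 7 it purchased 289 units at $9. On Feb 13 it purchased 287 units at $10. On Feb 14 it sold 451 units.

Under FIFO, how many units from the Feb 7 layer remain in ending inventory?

Feb 14, 451 sold [FIFO — oldest first]: 72 @ $9 + 159 @ $12 + 220 @ $9 = $4,536
Ending inventory: 69 @ $9 + 287 @ $10 = $3,491

69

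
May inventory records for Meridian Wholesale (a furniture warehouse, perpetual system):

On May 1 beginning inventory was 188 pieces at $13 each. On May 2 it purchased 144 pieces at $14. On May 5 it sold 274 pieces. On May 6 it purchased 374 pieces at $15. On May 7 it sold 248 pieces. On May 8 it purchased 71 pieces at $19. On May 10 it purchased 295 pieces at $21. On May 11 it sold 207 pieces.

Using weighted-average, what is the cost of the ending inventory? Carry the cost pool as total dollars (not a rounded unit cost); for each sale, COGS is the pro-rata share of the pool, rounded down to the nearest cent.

Ending inventory = $6,401.83

After May 1: 188 on hand, pool $2,444.00 (≈ $13.0000 each)
After May 2: 332 on hand, pool $4,460.00 (≈ $13.4337 each)
May 5, sell 274: 274/332 × $4,460.00 → $3,680.84
After May 6: 432 on hand, pool $6,389.16 (≈ $14.7897 each)
May 7, sell 248: 248/432 × $6,389.16 → $3,667.85
After May 8: 255 on hand, pool $4,070.31 (≈ $15.9620 each)
After May 10: 550 on hand, pool $10,265.31 (≈ $18.6642 each)
May 11, sell 207: 207/550 × $10,265.31 → $3,863.48
Total COGS = $3,680.84 + $3,667.85 + $3,863.48 = $11,212.17
Ending inventory (cost pool remaining) = $6,401.83
Check: goods available $17,614.00 = COGS $11,212.17 + ending $6,401.83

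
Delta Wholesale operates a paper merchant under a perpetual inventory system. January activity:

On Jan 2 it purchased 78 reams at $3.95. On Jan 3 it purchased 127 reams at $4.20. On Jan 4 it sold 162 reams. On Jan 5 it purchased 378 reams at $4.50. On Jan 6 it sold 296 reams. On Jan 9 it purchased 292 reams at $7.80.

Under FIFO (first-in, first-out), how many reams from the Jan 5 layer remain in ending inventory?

Jan 4, 162 sold [FIFO — oldest first]: 78 @ $3.95 + 84 @ $4.20 = $660.90
Jan 6, 296 sold [FIFO — oldest first]: 43 @ $4.20 + 253 @ $4.50 = $1,319.10
Total COGS = $660.90 + $1,319.10 = $1,980.00
Ending inventory: 125 @ $4.50 + 292 @ $7.80 = $2,840.10

125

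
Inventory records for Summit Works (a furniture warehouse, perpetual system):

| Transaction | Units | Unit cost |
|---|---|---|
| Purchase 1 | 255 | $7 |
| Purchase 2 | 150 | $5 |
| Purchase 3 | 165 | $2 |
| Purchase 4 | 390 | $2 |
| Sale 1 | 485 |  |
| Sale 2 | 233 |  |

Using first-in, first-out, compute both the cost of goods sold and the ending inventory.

Sale 1 (485) [FIFO — oldest first]: 255 @ $7 + 150 @ $5 + 80 @ $2 = $2,695
Sale 2 (233) [FIFO — oldest first]: 85 @ $2 + 148 @ $2 = $466
Total COGS = $2,695 + $466 = $3,161
Ending inventory: 242 @ $2 = $484

COGS = $3,161; ending inventory = $484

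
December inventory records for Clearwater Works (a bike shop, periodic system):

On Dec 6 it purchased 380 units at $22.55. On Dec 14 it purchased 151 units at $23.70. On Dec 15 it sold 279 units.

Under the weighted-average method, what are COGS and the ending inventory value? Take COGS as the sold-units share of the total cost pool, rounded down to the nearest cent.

Dec 15, sell 279: 279/531 × $12,147.70 → $6,382.68
Ending inventory (cost pool remaining) = $5,765.02

COGS = $6,382.68; ending inventory = $5,765.02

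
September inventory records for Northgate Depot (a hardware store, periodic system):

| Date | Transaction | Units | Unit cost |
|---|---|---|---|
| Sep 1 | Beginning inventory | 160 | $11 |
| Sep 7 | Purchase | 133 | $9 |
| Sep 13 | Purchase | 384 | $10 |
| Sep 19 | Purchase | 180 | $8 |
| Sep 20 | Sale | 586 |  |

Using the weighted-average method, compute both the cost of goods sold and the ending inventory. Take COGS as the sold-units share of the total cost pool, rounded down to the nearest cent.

COGS = $5,632.30; ending inventory = $2,604.70

Sep 20, sell 586: 586/857 × $8,237.00 → $5,632.30
Ending inventory (cost pool remaining) = $2,604.70
Check: goods available $8,237.00 = COGS $5,632.30 + ending $2,604.70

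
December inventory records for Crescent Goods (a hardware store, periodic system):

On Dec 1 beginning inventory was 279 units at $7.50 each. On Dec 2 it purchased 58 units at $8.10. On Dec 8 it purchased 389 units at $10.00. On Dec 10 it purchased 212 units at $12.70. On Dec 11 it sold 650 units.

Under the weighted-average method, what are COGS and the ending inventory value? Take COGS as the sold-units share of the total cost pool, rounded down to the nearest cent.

Dec 11, sell 650: 650/938 × $9,144.70 → $6,336.94
Ending inventory (cost pool remaining) = $2,807.76

COGS = $6,336.94; ending inventory = $2,807.76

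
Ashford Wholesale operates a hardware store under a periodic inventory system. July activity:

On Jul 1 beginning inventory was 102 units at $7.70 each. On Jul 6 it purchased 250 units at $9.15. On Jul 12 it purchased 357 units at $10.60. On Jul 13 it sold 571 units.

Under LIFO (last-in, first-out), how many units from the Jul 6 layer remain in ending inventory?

36

Jul 13, 571 sold [LIFO — newest first]: 357 @ $10.60 + 214 @ $9.15 = $5,742.30
Ending inventory: 102 @ $7.70 + 36 @ $9.15 = $1,114.80
Check: goods available $6,857.10 = COGS $5,742.30 + ending $1,114.80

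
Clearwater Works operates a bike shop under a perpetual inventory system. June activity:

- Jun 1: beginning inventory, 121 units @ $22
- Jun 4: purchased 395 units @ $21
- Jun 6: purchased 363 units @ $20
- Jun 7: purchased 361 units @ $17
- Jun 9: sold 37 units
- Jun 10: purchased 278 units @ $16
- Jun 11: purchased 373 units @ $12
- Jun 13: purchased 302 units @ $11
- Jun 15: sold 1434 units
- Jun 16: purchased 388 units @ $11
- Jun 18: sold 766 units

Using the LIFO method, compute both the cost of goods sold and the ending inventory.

COGS = $33,523; ending inventory = $7,345

Jun 9, 37 sold [LIFO — newest first]: 37 @ $17 = $629
Jun 15, 1434 sold [LIFO — newest first]: 302 @ $11 + 373 @ $12 + 278 @ $16 + 324 @ $17 + 157 @ $20 = $20,894
Jun 18, 766 sold [LIFO — newest first]: 388 @ $11 + 206 @ $20 + 172 @ $21 = $12,000
Total COGS = $629 + $20,894 + $12,000 = $33,523
Ending inventory: 121 @ $22 + 223 @ $21 = $7,345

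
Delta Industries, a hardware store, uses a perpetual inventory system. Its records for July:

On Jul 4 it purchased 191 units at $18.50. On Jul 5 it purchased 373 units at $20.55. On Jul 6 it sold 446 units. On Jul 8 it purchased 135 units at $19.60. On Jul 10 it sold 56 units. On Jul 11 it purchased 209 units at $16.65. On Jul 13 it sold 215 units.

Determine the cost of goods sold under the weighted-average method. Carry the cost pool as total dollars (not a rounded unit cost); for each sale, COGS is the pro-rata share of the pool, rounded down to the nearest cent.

COGS = $13,859.89

After Jul 4: 191 on hand, pool $3,533.50 (≈ $18.5000 each)
After Jul 5: 564 on hand, pool $11,198.65 (≈ $19.8558 each)
Jul 6, sell 446: 446/564 × $11,198.65 → $8,855.67
After Jul 8: 253 on hand, pool $4,988.98 (≈ $19.7193 each)
Jul 10, sell 56: 56/253 × $4,988.98 → $1,104.28
After Jul 11: 406 on hand, pool $7,364.55 (≈ $18.1393 each)
Jul 13, sell 215: 215/406 × $7,364.55 → $3,899.94
Total COGS = $8,855.67 + $1,104.28 + $3,899.94 = $13,859.89
Ending inventory (cost pool remaining) = $3,464.61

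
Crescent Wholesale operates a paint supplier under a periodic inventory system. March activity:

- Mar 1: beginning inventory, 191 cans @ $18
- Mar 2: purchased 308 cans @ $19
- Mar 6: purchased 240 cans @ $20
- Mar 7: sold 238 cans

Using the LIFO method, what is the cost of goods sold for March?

COGS = $4,760

Mar 7, 238 sold [LIFO — newest first]: 238 @ $20 = $4,760
Ending inventory: 191 @ $18 + 308 @ $19 + 2 @ $20 = $9,330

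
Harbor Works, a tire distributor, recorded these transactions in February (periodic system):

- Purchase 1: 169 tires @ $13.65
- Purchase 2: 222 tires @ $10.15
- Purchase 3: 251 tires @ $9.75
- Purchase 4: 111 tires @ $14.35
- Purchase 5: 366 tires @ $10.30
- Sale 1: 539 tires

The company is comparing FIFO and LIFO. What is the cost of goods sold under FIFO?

FIFO COGS: 169 @ $13.65 + 222 @ $10.15 + 148 @ $9.75 = $6,003.15
LIFO COGS: 366 @ $10.30 + 111 @ $14.35 + 62 @ $9.75 = $5,967.15

COGS = $6,003.15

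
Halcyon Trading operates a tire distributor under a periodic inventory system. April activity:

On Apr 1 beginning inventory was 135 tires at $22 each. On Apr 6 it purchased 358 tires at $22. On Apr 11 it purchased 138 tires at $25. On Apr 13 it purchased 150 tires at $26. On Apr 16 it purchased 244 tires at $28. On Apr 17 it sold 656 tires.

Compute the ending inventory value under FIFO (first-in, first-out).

Apr 17, 656 sold [FIFO — oldest first]: 135 @ $22 + 358 @ $22 + 138 @ $25 + 25 @ $26 = $14,946
Ending inventory: 125 @ $26 + 244 @ $28 = $10,082
Check: goods available $25,028 = COGS $14,946 + ending $10,082

Ending inventory = $10,082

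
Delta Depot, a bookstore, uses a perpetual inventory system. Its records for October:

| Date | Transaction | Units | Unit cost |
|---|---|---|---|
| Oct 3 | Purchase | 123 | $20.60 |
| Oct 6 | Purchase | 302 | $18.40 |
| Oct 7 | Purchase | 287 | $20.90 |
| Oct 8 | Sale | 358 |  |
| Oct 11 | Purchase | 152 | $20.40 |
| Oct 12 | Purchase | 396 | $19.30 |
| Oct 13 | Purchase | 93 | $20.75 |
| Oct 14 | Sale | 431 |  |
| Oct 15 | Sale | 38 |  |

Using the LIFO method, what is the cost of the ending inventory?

Ending inventory = $10,271.00

Oct 8, 358 sold [LIFO — newest first]: 287 @ $20.90 + 71 @ $18.40 = $7,304.70
Oct 14, 431 sold [LIFO — newest first]: 93 @ $20.75 + 338 @ $19.30 = $8,453.15
Oct 15, 38 sold [LIFO — newest first]: 38 @ $19.30 = $733.40
Total COGS = $7,304.70 + $8,453.15 + $733.40 = $16,491.25
Ending inventory: 123 @ $20.60 + 231 @ $18.40 + 152 @ $20.40 + 20 @ $19.30 = $10,271.00
Check: goods available $26,762.25 = COGS $16,491.25 + ending $10,271.00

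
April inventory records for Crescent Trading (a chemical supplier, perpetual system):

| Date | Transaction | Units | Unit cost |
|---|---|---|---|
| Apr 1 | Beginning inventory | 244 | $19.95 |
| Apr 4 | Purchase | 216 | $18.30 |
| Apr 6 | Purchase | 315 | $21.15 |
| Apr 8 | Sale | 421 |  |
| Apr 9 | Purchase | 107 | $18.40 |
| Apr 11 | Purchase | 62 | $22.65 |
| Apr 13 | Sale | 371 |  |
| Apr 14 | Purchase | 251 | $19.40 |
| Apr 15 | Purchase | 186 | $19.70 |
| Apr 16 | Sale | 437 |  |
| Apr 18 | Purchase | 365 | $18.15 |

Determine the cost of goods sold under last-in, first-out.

Apr 8, 421 sold [LIFO — newest first]: 315 @ $21.15 + 106 @ $18.30 = $8,602.05
Apr 13, 371 sold [LIFO — newest first]: 62 @ $22.65 + 107 @ $18.40 + 110 @ $18.30 + 92 @ $19.95 = $7,221.50
Apr 16, 437 sold [LIFO — newest first]: 186 @ $19.70 + 251 @ $19.40 = $8,533.60
Total COGS = $8,602.05 + $7,221.50 + $8,533.60 = $24,357.15
Ending inventory: 152 @ $19.95 + 365 @ $18.15 = $9,657.15

COGS = $24,357.15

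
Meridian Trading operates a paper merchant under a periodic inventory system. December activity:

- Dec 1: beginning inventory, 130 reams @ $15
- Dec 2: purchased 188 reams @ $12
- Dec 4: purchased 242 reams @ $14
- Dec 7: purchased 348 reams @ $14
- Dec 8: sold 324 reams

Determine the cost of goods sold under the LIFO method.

COGS = $4,536

Dec 8, 324 sold [LIFO — newest first]: 324 @ $14 = $4,536
Ending inventory: 130 @ $15 + 188 @ $12 + 242 @ $14 + 24 @ $14 = $7,930
Check: goods available $12,466 = COGS $4,536 + ending $7,930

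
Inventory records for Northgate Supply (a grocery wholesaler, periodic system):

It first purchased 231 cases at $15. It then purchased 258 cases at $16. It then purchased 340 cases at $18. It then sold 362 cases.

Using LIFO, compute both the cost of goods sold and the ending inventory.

Sale 1 (362) [LIFO — newest first]: 340 @ $18 + 22 @ $16 = $6,472
Ending inventory: 231 @ $15 + 236 @ $16 = $7,241
Check: goods available $13,713 = COGS $6,472 + ending $7,241

COGS = $6,472; ending inventory = $7,241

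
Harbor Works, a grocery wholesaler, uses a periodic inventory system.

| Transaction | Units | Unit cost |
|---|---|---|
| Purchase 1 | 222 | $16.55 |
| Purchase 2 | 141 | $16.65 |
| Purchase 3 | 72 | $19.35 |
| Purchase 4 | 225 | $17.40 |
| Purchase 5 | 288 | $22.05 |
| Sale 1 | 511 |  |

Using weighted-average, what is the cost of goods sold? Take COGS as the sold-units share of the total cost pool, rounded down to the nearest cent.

COGS = $9,530.23

Sale 1, sell 511: 511/948 × $17,680.35 → $9,530.23
Ending inventory (cost pool remaining) = $8,150.12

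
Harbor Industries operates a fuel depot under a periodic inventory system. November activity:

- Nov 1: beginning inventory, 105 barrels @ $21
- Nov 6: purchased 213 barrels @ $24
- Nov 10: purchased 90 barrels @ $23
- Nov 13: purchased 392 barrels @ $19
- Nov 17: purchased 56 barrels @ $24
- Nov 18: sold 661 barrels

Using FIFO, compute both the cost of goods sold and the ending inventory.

Nov 18, 661 sold [FIFO — oldest first]: 105 @ $21 + 213 @ $24 + 90 @ $23 + 253 @ $19 = $14,194
Ending inventory: 139 @ $19 + 56 @ $24 = $3,985
Check: goods available $18,179 = COGS $14,194 + ending $3,985

COGS = $14,194; ending inventory = $3,985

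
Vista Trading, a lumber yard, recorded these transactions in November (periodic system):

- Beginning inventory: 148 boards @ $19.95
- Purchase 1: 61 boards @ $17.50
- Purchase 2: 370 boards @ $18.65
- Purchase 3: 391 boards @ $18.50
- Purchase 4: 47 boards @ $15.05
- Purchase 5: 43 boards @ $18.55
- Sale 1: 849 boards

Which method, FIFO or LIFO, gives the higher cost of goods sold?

FIFO

FIFO COGS: 148 @ $19.95 + 61 @ $17.50 + 370 @ $18.65 + 270 @ $18.50 = $15,915.60
LIFO COGS: 43 @ $18.55 + 47 @ $15.05 + 391 @ $18.50 + 368 @ $18.65 = $15,601.70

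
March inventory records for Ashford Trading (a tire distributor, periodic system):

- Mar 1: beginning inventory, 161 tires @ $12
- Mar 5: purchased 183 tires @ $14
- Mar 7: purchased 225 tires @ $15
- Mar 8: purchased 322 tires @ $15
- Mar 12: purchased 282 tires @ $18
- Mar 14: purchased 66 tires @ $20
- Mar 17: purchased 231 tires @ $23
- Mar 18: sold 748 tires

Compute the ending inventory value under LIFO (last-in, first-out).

Ending inventory = $10,164

Mar 18, 748 sold [LIFO — newest first]: 231 @ $23 + 66 @ $20 + 282 @ $18 + 169 @ $15 = $14,244
Ending inventory: 161 @ $12 + 183 @ $14 + 225 @ $15 + 153 @ $15 = $10,164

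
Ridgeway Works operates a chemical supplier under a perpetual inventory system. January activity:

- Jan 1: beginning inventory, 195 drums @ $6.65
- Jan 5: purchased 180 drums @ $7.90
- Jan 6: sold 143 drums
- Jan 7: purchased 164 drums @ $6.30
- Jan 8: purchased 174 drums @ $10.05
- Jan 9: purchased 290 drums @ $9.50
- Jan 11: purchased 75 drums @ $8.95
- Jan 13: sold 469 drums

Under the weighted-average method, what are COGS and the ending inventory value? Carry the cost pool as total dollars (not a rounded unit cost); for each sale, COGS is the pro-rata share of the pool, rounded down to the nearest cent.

After Jan 1: 195 on hand, pool $1,296.75 (≈ $6.6500 each)
After Jan 5: 375 on hand, pool $2,718.75 (≈ $7.2500 each)
Jan 6, sell 143: 143/375 × $2,718.75 → $1,036.75
After Jan 7: 396 on hand, pool $2,715.20 (≈ $6.8566 each)
After Jan 8: 570 on hand, pool $4,463.90 (≈ $7.8314 each)
After Jan 9: 860 on hand, pool $7,218.90 (≈ $8.3941 each)
After Jan 11: 935 on hand, pool $7,890.15 (≈ $8.4387 each)
Jan 13, sell 469: 469/935 × $7,890.15 → $3,957.73
Total COGS = $1,036.75 + $3,957.73 = $4,994.48
Ending inventory (cost pool remaining) = $3,932.42

COGS = $4,994.48; ending inventory = $3,932.42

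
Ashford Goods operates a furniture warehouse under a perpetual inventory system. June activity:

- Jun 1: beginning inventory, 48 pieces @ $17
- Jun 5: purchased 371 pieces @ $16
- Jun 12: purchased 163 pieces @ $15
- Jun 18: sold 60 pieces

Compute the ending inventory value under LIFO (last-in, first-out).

Ending inventory = $8,297

Jun 18, 60 sold [LIFO — newest first]: 60 @ $15 = $900
Ending inventory: 48 @ $17 + 371 @ $16 + 103 @ $15 = $8,297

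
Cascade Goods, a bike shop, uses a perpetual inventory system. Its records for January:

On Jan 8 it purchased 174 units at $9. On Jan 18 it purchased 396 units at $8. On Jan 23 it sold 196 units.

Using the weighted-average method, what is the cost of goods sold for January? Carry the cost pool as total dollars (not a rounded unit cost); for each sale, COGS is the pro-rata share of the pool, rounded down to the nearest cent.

COGS = $1,627.83

After Jan 8: 174 on hand, pool $1,566.00 (≈ $9.0000 each)
After Jan 18: 570 on hand, pool $4,734.00 (≈ $8.3053 each)
Jan 23, sell 196: 196/570 × $4,734.00 → $1,627.83
Ending inventory (cost pool remaining) = $3,106.17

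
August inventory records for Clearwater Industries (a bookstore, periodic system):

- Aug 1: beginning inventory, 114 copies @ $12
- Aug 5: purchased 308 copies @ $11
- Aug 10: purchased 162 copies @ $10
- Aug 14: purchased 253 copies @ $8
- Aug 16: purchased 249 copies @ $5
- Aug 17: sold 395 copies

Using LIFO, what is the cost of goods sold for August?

Aug 17, 395 sold [LIFO — newest first]: 249 @ $5 + 146 @ $8 = $2,413
Ending inventory: 114 @ $12 + 308 @ $11 + 162 @ $10 + 107 @ $8 = $7,232
Check: goods available $9,645 = COGS $2,413 + ending $7,232

COGS = $2,413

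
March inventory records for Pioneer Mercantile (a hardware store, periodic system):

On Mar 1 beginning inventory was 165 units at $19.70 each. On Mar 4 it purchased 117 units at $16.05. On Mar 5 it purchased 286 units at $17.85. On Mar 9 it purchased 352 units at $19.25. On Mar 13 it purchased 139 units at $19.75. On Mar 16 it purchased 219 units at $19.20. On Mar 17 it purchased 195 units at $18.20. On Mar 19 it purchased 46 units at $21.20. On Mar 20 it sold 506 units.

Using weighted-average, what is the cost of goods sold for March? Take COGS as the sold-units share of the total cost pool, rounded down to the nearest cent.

Mar 20, sell 506: 506/1519 × $28,483.70 → $9,488.31
Ending inventory (cost pool remaining) = $18,995.39

COGS = $9,488.31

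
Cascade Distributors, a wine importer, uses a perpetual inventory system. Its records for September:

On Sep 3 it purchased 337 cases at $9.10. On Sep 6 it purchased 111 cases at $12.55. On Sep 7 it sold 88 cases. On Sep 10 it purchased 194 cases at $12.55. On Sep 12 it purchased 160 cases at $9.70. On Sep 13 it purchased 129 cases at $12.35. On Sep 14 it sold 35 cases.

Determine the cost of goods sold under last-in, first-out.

Sep 7, 88 sold [LIFO — newest first]: 88 @ $12.55 = $1,104.40
Sep 14, 35 sold [LIFO — newest first]: 35 @ $12.35 = $432.25
Total COGS = $1,104.40 + $432.25 = $1,536.65
Ending inventory: 337 @ $9.10 + 23 @ $12.55 + 194 @ $12.55 + 160 @ $9.70 + 94 @ $12.35 = $8,502.95
Check: goods available $10,039.60 = COGS $1,536.65 + ending $8,502.95

COGS = $1,536.65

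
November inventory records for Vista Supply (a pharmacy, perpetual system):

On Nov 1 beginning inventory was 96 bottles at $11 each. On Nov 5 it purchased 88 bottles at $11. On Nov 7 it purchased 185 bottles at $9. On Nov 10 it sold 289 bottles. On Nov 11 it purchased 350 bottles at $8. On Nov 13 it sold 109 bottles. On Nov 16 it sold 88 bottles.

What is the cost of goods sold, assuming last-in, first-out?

Nov 10, 289 sold [LIFO — newest first]: 185 @ $9 + 88 @ $11 + 16 @ $11 = $2,809
Nov 13, 109 sold [LIFO — newest first]: 109 @ $8 = $872
Nov 16, 88 sold [LIFO — newest first]: 88 @ $8 = $704
Total COGS = $2,809 + $872 + $704 = $4,385
Ending inventory: 80 @ $11 + 153 @ $8 = $2,104
Check: goods available $6,489 = COGS $4,385 + ending $2,104

COGS = $4,385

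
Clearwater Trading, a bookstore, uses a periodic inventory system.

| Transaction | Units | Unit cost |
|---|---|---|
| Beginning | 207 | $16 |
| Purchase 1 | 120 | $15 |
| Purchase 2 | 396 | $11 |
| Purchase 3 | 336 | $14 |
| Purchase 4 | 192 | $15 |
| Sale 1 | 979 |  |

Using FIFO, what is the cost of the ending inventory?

Ending inventory = $4,000

Sale 1 (979) [FIFO — oldest first]: 207 @ $16 + 120 @ $15 + 396 @ $11 + 256 @ $14 = $13,052
Ending inventory: 80 @ $14 + 192 @ $15 = $4,000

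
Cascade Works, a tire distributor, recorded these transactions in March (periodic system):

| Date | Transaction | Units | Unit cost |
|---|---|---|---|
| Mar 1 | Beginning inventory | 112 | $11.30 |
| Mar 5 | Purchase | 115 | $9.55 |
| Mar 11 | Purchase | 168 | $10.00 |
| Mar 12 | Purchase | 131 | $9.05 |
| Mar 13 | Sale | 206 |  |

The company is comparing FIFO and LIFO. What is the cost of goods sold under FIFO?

FIFO COGS: 112 @ $11.30 + 94 @ $9.55 = $2,163.30
LIFO COGS: 131 @ $9.05 + 75 @ $10.00 = $1,935.55

COGS = $2,163.30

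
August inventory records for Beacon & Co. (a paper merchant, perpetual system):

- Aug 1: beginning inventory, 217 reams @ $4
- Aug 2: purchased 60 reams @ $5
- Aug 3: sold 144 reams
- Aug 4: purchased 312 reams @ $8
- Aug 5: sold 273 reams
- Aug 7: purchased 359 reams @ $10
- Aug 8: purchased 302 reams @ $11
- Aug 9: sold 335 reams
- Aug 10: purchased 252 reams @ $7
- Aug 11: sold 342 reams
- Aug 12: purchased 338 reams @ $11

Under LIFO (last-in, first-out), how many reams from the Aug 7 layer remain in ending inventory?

Aug 3, 144 sold [LIFO — newest first]: 60 @ $5 + 84 @ $4 = $636
Aug 5, 273 sold [LIFO — newest first]: 273 @ $8 = $2,184
Aug 9, 335 sold [LIFO — newest first]: 302 @ $11 + 33 @ $10 = $3,652
Aug 11, 342 sold [LIFO — newest first]: 252 @ $7 + 90 @ $10 = $2,664
Total COGS = $636 + $2,184 + $3,652 + $2,664 = $9,136
Ending inventory: 133 @ $4 + 39 @ $8 + 236 @ $10 + 338 @ $11 = $6,922

236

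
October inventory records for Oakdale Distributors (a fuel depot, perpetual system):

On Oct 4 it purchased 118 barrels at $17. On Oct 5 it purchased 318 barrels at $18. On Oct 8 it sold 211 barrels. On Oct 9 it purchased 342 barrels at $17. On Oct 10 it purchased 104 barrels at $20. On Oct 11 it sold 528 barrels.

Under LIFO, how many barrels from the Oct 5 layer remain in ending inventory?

Oct 8, 211 sold [LIFO — newest first]: 211 @ $18 = $3,798
Oct 11, 528 sold [LIFO — newest first]: 104 @ $20 + 342 @ $17 + 82 @ $18 = $9,370
Total COGS = $3,798 + $9,370 = $13,168
Ending inventory: 118 @ $17 + 25 @ $18 = $2,456

25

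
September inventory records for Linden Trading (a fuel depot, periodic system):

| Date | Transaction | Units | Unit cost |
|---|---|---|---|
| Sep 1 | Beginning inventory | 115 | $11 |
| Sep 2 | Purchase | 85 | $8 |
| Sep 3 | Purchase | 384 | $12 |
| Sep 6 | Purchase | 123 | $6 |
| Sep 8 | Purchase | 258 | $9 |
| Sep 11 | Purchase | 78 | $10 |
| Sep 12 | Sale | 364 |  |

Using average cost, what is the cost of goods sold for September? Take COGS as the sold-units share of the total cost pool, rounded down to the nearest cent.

Sep 12, sell 364: 364/1043 × $10,393.00 → $3,627.08
Ending inventory (cost pool remaining) = $6,765.92

COGS = $3,627.08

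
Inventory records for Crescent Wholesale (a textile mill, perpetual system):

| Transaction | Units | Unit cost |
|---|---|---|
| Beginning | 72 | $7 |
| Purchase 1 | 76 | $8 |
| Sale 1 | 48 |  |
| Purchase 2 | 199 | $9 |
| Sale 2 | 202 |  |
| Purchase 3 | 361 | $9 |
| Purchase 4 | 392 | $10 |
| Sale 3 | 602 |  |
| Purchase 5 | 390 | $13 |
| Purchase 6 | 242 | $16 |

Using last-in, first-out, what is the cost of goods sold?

COGS = $8,009

Sale 1 (48) [LIFO — newest first]: 48 @ $8 = $384
Sale 2 (202) [LIFO — newest first]: 199 @ $9 + 3 @ $8 = $1,815
Sale 3 (602) [LIFO — newest first]: 392 @ $10 + 210 @ $9 = $5,810
Total COGS = $384 + $1,815 + $5,810 = $8,009
Ending inventory: 72 @ $7 + 25 @ $8 + 151 @ $9 + 390 @ $13 + 242 @ $16 = $11,005
Check: goods available $19,014 = COGS $8,009 + ending $11,005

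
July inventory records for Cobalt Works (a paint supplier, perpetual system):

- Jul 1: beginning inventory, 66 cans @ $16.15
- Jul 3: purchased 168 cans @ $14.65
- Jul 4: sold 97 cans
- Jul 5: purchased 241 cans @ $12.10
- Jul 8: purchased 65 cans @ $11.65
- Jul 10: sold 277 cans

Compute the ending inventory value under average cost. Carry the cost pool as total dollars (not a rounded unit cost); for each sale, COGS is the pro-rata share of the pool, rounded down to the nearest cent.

Ending inventory = $2,150.27

After Jul 1: 66 on hand, pool $1,065.90 (≈ $16.1500 each)
After Jul 3: 234 on hand, pool $3,527.10 (≈ $15.0731 each)
Jul 4, sell 97: 97/234 × $3,527.10 → $1,462.08
After Jul 5: 378 on hand, pool $4,981.12 (≈ $13.1776 each)
After Jul 8: 443 on hand, pool $5,738.37 (≈ $12.9534 each)
Jul 10, sell 277: 277/443 × $5,738.37 → $3,588.10
Total COGS = $1,462.08 + $3,588.10 = $5,050.18
Ending inventory (cost pool remaining) = $2,150.27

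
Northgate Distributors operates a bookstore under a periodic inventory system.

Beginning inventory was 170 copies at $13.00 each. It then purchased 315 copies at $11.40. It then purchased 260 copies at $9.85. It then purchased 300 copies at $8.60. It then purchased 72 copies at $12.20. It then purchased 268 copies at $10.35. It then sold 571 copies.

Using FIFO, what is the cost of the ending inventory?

Sale 1 (571) [FIFO — oldest first]: 170 @ $13.00 + 315 @ $11.40 + 86 @ $9.85 = $6,648.10
Ending inventory: 174 @ $9.85 + 300 @ $8.60 + 72 @ $12.20 + 268 @ $10.35 = $7,946.10
Check: goods available $14,594.20 = COGS $6,648.10 + ending $7,946.10

Ending inventory = $7,946.10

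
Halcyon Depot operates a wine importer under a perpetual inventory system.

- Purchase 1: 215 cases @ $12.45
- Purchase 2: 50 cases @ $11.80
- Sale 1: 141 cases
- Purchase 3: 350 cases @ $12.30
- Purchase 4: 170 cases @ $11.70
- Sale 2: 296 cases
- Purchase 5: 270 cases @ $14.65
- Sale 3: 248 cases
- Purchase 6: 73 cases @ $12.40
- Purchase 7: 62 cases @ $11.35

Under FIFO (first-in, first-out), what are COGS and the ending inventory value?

COGS = $8,390.75; ending inventory = $6,734.40

Sale 1 (141) [FIFO — oldest first]: 141 @ $12.45 = $1,755.45
Sale 2 (296) [FIFO — oldest first]: 74 @ $12.45 + 50 @ $11.80 + 172 @ $12.30 = $3,626.90
Sale 3 (248) [FIFO — oldest first]: 178 @ $12.30 + 70 @ $11.70 = $3,008.40
Total COGS = $1,755.45 + $3,626.90 + $3,008.40 = $8,390.75
Ending inventory: 100 @ $11.70 + 270 @ $14.65 + 73 @ $12.40 + 62 @ $11.35 = $6,734.40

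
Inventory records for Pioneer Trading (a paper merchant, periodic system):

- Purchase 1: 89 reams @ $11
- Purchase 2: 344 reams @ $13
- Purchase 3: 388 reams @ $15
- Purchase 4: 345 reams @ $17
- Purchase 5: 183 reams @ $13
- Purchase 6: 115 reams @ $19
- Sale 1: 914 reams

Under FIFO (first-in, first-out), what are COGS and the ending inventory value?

COGS = $12,852; ending inventory = $8,848

Sale 1 (914) [FIFO — oldest first]: 89 @ $11 + 344 @ $13 + 388 @ $15 + 93 @ $17 = $12,852
Ending inventory: 252 @ $17 + 183 @ $13 + 115 @ $19 = $8,848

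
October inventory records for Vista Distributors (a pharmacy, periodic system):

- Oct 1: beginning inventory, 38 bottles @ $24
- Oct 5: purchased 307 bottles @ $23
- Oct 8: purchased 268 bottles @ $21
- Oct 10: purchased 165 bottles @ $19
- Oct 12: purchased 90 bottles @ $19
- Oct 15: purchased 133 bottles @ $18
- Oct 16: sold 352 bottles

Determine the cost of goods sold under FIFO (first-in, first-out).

COGS = $8,120

Oct 16, 352 sold [FIFO — oldest first]: 38 @ $24 + 307 @ $23 + 7 @ $21 = $8,120
Ending inventory: 261 @ $21 + 165 @ $19 + 90 @ $19 + 133 @ $18 = $12,720
Check: goods available $20,840 = COGS $8,120 + ending $12,720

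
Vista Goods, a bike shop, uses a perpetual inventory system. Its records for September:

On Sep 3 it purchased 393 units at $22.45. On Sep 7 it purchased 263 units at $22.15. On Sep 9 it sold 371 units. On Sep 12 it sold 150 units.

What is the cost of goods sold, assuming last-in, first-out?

COGS = $11,617.55

Sep 9, 371 sold [LIFO — newest first]: 263 @ $22.15 + 108 @ $22.45 = $8,250.05
Sep 12, 150 sold [LIFO — newest first]: 150 @ $22.45 = $3,367.50
Total COGS = $8,250.05 + $3,367.50 = $11,617.55
Ending inventory: 135 @ $22.45 = $3,030.75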